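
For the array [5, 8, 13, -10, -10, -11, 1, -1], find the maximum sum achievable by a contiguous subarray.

Using Kadane's algorithm on [5, 8, 13, -10, -10, -11, 1, -1]:

Scanning through the array:
Position 1 (value 8): max_ending_here = 13, max_so_far = 13
Position 2 (value 13): max_ending_here = 26, max_so_far = 26
Position 3 (value -10): max_ending_here = 16, max_so_far = 26
Position 4 (value -10): max_ending_here = 6, max_so_far = 26
Position 5 (value -11): max_ending_here = -5, max_so_far = 26
Position 6 (value 1): max_ending_here = 1, max_so_far = 26
Position 7 (value -1): max_ending_here = 0, max_so_far = 26

Maximum subarray: [5, 8, 13]
Maximum sum: 26

The maximum subarray is [5, 8, 13] with sum 26. This subarray runs from index 0 to index 2.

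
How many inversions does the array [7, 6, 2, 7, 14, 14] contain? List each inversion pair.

Finding inversions in [7, 6, 2, 7, 14, 14]:

(0, 1): arr[0]=7 > arr[1]=6
(0, 2): arr[0]=7 > arr[2]=2
(1, 2): arr[1]=6 > arr[2]=2

Total inversions: 3

The array has 3 inversion(s): (0,1), (0,2), (1,2). Each pair (i,j) satisfies i < j and arr[i] > arr[j].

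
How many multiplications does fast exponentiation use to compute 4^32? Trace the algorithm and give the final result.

Computing 4^32 by squaring (build up from 4^1; each line after the first costs one multiplication):

4^1 = 4
4^2 = (4^1)^2 = 4^2 = 16
4^4 = (4^2)^2 = 16^2 = 256
4^8 = (4^4)^2 = 256^2 = 65536
4^16 = (4^8)^2 = 65536^2 = 4294967296
4^32 = (4^16)^2 = 4294967296^2 = 18446744073709551616

Result: 18446744073709551616
Multiplications needed: 5 (5 lines after 4^1)

4^32 = 18446744073709551616. Using exponentiation by squaring, this requires 5 multiplications. The key idea: if the exponent is even, square the half-power; if odd, multiply by the base once.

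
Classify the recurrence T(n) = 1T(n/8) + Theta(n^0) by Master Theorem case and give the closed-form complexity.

Master Theorem for T(n) = 1T(n/8) + O(n^0):

a = 1, b = 8, c = 0
log_b(a) = log_8(1) = 0.0000

Case 2: c = 0 = log_8(1) = 0.0000
T(n) = O(n^0 log n) = O(log n)

For T(n) = 1T(n/8) + O(n^0): log_8(1) = 0.0000. This is Case 2 of the Master Theorem (c = log_b(a), equal work at all levels), giving O(log n).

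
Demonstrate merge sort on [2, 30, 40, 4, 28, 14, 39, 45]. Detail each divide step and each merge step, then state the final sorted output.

Merge sort trace:

Split: [2, 30, 40, 4, 28, 14, 39, 45] -> [2, 30, 40, 4] and [28, 14, 39, 45]
  Split: [2, 30, 40, 4] -> [2, 30] and [40, 4]
    Split: [2, 30] -> [2] and [30]
    Merge: [2] + [30] -> [2, 30]
    Split: [40, 4] -> [40] and [4]
    Merge: [40] + [4] -> [4, 40]
  Merge: [2, 30] + [4, 40] -> [2, 4, 30, 40]
  Split: [28, 14, 39, 45] -> [28, 14] and [39, 45]
    Split: [28, 14] -> [28] and [14]
    Merge: [28] + [14] -> [14, 28]
    Split: [39, 45] -> [39] and [45]
    Merge: [39] + [45] -> [39, 45]
  Merge: [14, 28] + [39, 45] -> [14, 28, 39, 45]
Merge: [2, 4, 30, 40] + [14, 28, 39, 45] -> [2, 4, 14, 28, 30, 39, 40, 45]

Final sorted array: [2, 4, 14, 28, 30, 39, 40, 45]

The merge sort proceeds by recursively splitting the array and merging sorted halves.
After all merges, the sorted array is [2, 4, 14, 28, 30, 39, 40, 45].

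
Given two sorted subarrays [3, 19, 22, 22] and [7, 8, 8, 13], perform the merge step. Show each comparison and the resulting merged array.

Merging process:

Compare 3 vs 7: take 3 from left. Merged: [3]
Compare 19 vs 7: take 7 from right. Merged: [3, 7]
Compare 19 vs 8: take 8 from right. Merged: [3, 7, 8]
Compare 19 vs 8: take 8 from right. Merged: [3, 7, 8, 8]
Compare 19 vs 13: take 13 from right. Merged: [3, 7, 8, 8, 13]
Append remaining from left: [19, 22, 22]. Merged: [3, 7, 8, 8, 13, 19, 22, 22]

Final merged array: [3, 7, 8, 8, 13, 19, 22, 22]
Total comparisons: 5

The merged array is [3, 7, 8, 8, 13, 19, 22, 22], requiring 5 comparisons. The merge step runs in O(n) time where n is the total number of elements.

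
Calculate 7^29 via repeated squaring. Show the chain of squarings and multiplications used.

Computing 7^29 by squaring (build up from 7^1; each line after the first costs one multiplication):

7^1 = 7
7^2 = (7^1)^2 = 7^2 = 49
7^3 = 7 * 7^2 = 7 * 49 = 343
7^6 = (7^3)^2 = 343^2 = 117649
7^7 = 7 * 7^6 = 7 * 117649 = 823543
7^14 = (7^7)^2 = 823543^2 = 678223072849
7^28 = (7^14)^2 = 678223072849^2 = 459986536544739960976801
7^29 = 7 * 7^28 = 7 * 459986536544739960976801 = 3219905755813179726837607

Result: 3219905755813179726837607
Multiplications needed: 7 (7 lines after 7^1)

7^29 = 3219905755813179726837607. Using exponentiation by squaring, this requires 7 multiplications. The key idea: if the exponent is even, square the half-power; if odd, multiply by the base once.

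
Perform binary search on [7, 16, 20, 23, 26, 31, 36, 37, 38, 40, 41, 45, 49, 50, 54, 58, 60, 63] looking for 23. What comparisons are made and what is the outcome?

Binary search for 23 in [7, 16, 20, 23, 26, 31, 36, 37, 38, 40, 41, 45, 49, 50, 54, 58, 60, 63]:

lo=0, hi=17, mid=8, arr[mid]=38 -> 38 > 23, search left half
lo=0, hi=7, mid=3, arr[mid]=23 -> Found target at index 3!

Binary search finds 23 at index 3 after 2 comparisons. The search repeatedly halves the search space by comparing with the middle element.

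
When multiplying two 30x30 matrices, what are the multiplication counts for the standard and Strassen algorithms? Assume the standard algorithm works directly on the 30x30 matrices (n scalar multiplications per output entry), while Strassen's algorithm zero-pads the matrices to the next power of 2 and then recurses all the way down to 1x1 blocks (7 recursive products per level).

Matrix multiplication for 30x30 matrices:

Strassen's algorithm requires power-of-2 dimensions. Pad 30x30 to 32x32 (next power of 2).

Standard algorithm: 30^3 = 27000 multiplications
Strassen's algorithm: 7^(log2(32)) = 7^5 = 16807 multiplications
Savings: 27000 - 16807 = 10193 multiplications

Standard: 27000 multiplications (30^3). Strassen: 16807 multiplications (7^5, after padding to 32x32). Strassen reduces 8 recursive multiplications to 7 at each level.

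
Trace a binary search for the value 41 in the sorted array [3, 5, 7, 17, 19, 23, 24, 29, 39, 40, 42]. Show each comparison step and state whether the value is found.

Binary search for 41 in [3, 5, 7, 17, 19, 23, 24, 29, 39, 40, 42]:

lo=0, hi=10, mid=5, arr[mid]=23 -> 23 < 41, search right half
lo=6, hi=10, mid=8, arr[mid]=39 -> 39 < 41, search right half
lo=9, hi=10, mid=9, arr[mid]=40 -> 40 < 41, search right half
lo=10, hi=10, mid=10, arr[mid]=42 -> 42 > 41, search left half
lo=10 > hi=9, target 41 not found

Binary search determines that 41 is not in the array after 4 comparisons. The search space was exhausted without finding the target.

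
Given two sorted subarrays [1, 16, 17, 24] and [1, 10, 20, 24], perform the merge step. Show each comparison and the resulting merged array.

Merging process:

Compare 1 vs 1: take 1 from left. Merged: [1]
Compare 16 vs 1: take 1 from right. Merged: [1, 1]
Compare 16 vs 10: take 10 from right. Merged: [1, 1, 10]
Compare 16 vs 20: take 16 from left. Merged: [1, 1, 10, 16]
Compare 17 vs 20: take 17 from left. Merged: [1, 1, 10, 16, 17]
Compare 24 vs 20: take 20 from right. Merged: [1, 1, 10, 16, 17, 20]
Compare 24 vs 24: take 24 from left. Merged: [1, 1, 10, 16, 17, 20, 24]
Append remaining from right: [24]. Merged: [1, 1, 10, 16, 17, 20, 24, 24]

Final merged array: [1, 1, 10, 16, 17, 20, 24, 24]
Total comparisons: 7

The merged array is [1, 1, 10, 16, 17, 20, 24, 24], requiring 7 comparisons. The merge step runs in O(n) time where n is the total number of elements.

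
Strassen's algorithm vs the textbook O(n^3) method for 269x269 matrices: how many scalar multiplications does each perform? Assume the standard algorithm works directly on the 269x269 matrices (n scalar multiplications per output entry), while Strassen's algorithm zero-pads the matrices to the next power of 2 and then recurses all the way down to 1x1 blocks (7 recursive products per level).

Matrix multiplication for 269x269 matrices:

Strassen's algorithm requires power-of-2 dimensions. Pad 269x269 to 512x512 (next power of 2).

Standard algorithm: 269^3 = 19465109 multiplications
Strassen's algorithm: 7^(log2(512)) = 7^9 = 40353607 multiplications
Difference: 19465109 - 40353607 = -20888498 (Strassen uses MORE here due to padding overhead — for small or just-over-power-of-2 n, padding can outweigh the per-level savings)

Standard: 19465109 multiplications (269^3). Strassen: 40353607 multiplications (7^9, after padding to 512x512). Strassen reduces 8 recursive multiplications to 7 at each level.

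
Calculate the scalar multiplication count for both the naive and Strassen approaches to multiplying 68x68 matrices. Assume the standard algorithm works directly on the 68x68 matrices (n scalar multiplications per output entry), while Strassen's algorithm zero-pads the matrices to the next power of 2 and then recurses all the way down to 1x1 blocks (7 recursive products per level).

Matrix multiplication for 68x68 matrices:

Strassen's algorithm requires power-of-2 dimensions. Pad 68x68 to 128x128 (next power of 2).

Standard algorithm: 68^3 = 314432 multiplications
Strassen's algorithm: 7^(log2(128)) = 7^7 = 823543 multiplications
Difference: 314432 - 823543 = -509111 (Strassen uses MORE here due to padding overhead — for small or just-over-power-of-2 n, padding can outweigh the per-level savings)

Standard: 314432 multiplications (68^3). Strassen: 823543 multiplications (7^7, after padding to 128x128). Strassen reduces 8 recursive multiplications to 7 at each level.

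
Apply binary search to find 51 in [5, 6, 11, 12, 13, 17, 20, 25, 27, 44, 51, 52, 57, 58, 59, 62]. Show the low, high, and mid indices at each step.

Binary search for 51 in [5, 6, 11, 12, 13, 17, 20, 25, 27, 44, 51, 52, 57, 58, 59, 62]:

lo=0, hi=15, mid=7, arr[mid]=25 -> 25 < 51, search right half
lo=8, hi=15, mid=11, arr[mid]=52 -> 52 > 51, search left half
lo=8, hi=10, mid=9, arr[mid]=44 -> 44 < 51, search right half
lo=10, hi=10, mid=10, arr[mid]=51 -> Found target at index 10!

Binary search finds 51 at index 10 after 4 comparisons. The search repeatedly halves the search space by comparing with the middle element.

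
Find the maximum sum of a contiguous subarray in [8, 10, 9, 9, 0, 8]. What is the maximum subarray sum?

Using Kadane's algorithm on [8, 10, 9, 9, 0, 8]:

Scanning through the array:
Position 1 (value 10): max_ending_here = 18, max_so_far = 18
Position 2 (value 9): max_ending_here = 27, max_so_far = 27
Position 3 (value 9): max_ending_here = 36, max_so_far = 36
Position 4 (value 0): max_ending_here = 36, max_so_far = 36
Position 5 (value 8): max_ending_here = 44, max_so_far = 44

Maximum subarray: [8, 10, 9, 9, 0, 8]
Maximum sum: 44

The maximum subarray is [8, 10, 9, 9, 0, 8] with sum 44. This subarray runs from index 0 to index 5.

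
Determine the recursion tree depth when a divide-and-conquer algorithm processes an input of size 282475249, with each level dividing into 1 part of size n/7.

For divide and conquer with division factor 7:

Problem sizes at each level:
Level 0: 282475249
Level 1: 40353607
Level 2: 5764801
Level 3: 823543
Level 4: 117649
Level 5: 16807
Level 6: 2401
Level 7: 343
Level 8: 49
Level 9: 7
Level 10: 1

The root is level 0 and the size-1 base case is level 10 (the tree spans levels 0 through 10, i.e. 11 levels counting the root), so the depth is the number of divisions: log_7(282475249) = 10

The recursion tree depth is log_7(282475249) = 10. At each level, the problem size is divided by 7, so it takes 10 divisions to reduce to a base case of size 1. The algorithm makes 1 recursive call at each level.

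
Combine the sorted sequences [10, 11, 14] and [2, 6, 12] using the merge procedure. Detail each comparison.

Merging process:

Compare 10 vs 2: take 2 from right. Merged: [2]
Compare 10 vs 6: take 6 from right. Merged: [2, 6]
Compare 10 vs 12: take 10 from left. Merged: [2, 6, 10]
Compare 11 vs 12: take 11 from left. Merged: [2, 6, 10, 11]
Compare 14 vs 12: take 12 from right. Merged: [2, 6, 10, 11, 12]
Append remaining from left: [14]. Merged: [2, 6, 10, 11, 12, 14]

Final merged array: [2, 6, 10, 11, 12, 14]
Total comparisons: 5

The merged array is [2, 6, 10, 11, 12, 14], requiring 5 comparisons. The merge step runs in O(n) time where n is the total number of elements.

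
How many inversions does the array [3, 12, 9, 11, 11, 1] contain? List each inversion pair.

Finding inversions in [3, 12, 9, 11, 11, 1]:

(0, 5): arr[0]=3 > arr[5]=1
(1, 2): arr[1]=12 > arr[2]=9
(1, 3): arr[1]=12 > arr[3]=11
(1, 4): arr[1]=12 > arr[4]=11
(1, 5): arr[1]=12 > arr[5]=1
(2, 5): arr[2]=9 > arr[5]=1
(3, 5): arr[3]=11 > arr[5]=1
(4, 5): arr[4]=11 > arr[5]=1

Total inversions: 8

The array has 8 inversion(s): (0,5), (1,2), (1,3), (1,4), (1,5), (2,5), (3,5), (4,5). Each pair (i,j) satisfies i < j and arr[i] > arr[j].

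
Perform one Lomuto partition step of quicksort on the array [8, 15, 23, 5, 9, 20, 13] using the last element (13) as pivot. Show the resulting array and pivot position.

Lomuto partition with pivot = 13:

Initial array: [8, 15, 23, 5, 9, 20, 13]

arr[0]=8 <= 13: swap with position 0, array becomes [8, 15, 23, 5, 9, 20, 13]
arr[1]=15 > 13: no swap
arr[2]=23 > 13: no swap
arr[3]=5 <= 13: swap with position 1, array becomes [8, 5, 23, 15, 9, 20, 13]
arr[4]=9 <= 13: swap with position 2, array becomes [8, 5, 9, 15, 23, 20, 13]
arr[5]=20 > 13: no swap

Place pivot at position 3: [8, 5, 9, 13, 23, 20, 15]
Pivot position: 3

After partitioning with pivot 13, the array becomes [8, 5, 9, 13, 23, 20, 15]. The pivot is placed at index 3. All elements to the left of the pivot are <= 13, and all elements to the right are > 13.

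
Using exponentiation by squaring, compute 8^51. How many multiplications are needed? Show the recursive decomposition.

Computing 8^51 by squaring (build up from 8^1; each line after the first costs one multiplication):

8^1 = 8
8^2 = (8^1)^2 = 8^2 = 64
8^3 = 8 * 8^2 = 8 * 64 = 512
8^6 = (8^3)^2 = 512^2 = 262144
8^12 = (8^6)^2 = 262144^2 = 68719476736
8^24 = (8^12)^2 = 68719476736^2 = 4722366482869645213696
8^25 = 8 * 8^24 = 8 * 4722366482869645213696 = 37778931862957161709568
8^50 = (8^25)^2 = 37778931862957161709568^2 = 1427247692705959881058285969449495136382746624
8^51 = 8 * 8^50 = 8 * 1427247692705959881058285969449495136382746624 = 11417981541647679048466287755595961091061972992

Result: 11417981541647679048466287755595961091061972992
Multiplications needed: 8 (8 lines after 8^1)

8^51 = 11417981541647679048466287755595961091061972992. Using exponentiation by squaring, this requires 8 multiplications. The key idea: if the exponent is even, square the half-power; if odd, multiply by the base once.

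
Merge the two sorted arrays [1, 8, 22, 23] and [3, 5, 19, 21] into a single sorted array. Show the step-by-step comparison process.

Merging process:

Compare 1 vs 3: take 1 from left. Merged: [1]
Compare 8 vs 3: take 3 from right. Merged: [1, 3]
Compare 8 vs 5: take 5 from right. Merged: [1, 3, 5]
Compare 8 vs 19: take 8 from left. Merged: [1, 3, 5, 8]
Compare 22 vs 19: take 19 from right. Merged: [1, 3, 5, 8, 19]
Compare 22 vs 21: take 21 from right. Merged: [1, 3, 5, 8, 19, 21]
Append remaining from left: [22, 23]. Merged: [1, 3, 5, 8, 19, 21, 22, 23]

Final merged array: [1, 3, 5, 8, 19, 21, 22, 23]
Total comparisons: 6

The merged array is [1, 3, 5, 8, 19, 21, 22, 23], requiring 6 comparisons. The merge step runs in O(n) time where n is the total number of elements.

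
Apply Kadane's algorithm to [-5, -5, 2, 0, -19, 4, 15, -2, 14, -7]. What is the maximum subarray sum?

Using Kadane's algorithm on [-5, -5, 2, 0, -19, 4, 15, -2, 14, -7]:

Scanning through the array:
Position 1 (value -5): max_ending_here = -5, max_so_far = -5
Position 2 (value 2): max_ending_here = 2, max_so_far = 2
Position 3 (value 0): max_ending_here = 2, max_so_far = 2
Position 4 (value -19): max_ending_here = -17, max_so_far = 2
Position 5 (value 4): max_ending_here = 4, max_so_far = 4
Position 6 (value 15): max_ending_here = 19, max_so_far = 19
Position 7 (value -2): max_ending_here = 17, max_so_far = 19
Position 8 (value 14): max_ending_here = 31, max_so_far = 31
Position 9 (value -7): max_ending_here = 24, max_so_far = 31

Maximum subarray: [4, 15, -2, 14]
Maximum sum: 31

The maximum subarray is [4, 15, -2, 14] with sum 31. This subarray runs from index 5 to index 8.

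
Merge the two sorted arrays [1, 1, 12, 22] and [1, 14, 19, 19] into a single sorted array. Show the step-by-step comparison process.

Merging process:

Compare 1 vs 1: take 1 from left. Merged: [1]
Compare 1 vs 1: take 1 from left. Merged: [1, 1]
Compare 12 vs 1: take 1 from right. Merged: [1, 1, 1]
Compare 12 vs 14: take 12 from left. Merged: [1, 1, 1, 12]
Compare 22 vs 14: take 14 from right. Merged: [1, 1, 1, 12, 14]
Compare 22 vs 19: take 19 from right. Merged: [1, 1, 1, 12, 14, 19]
Compare 22 vs 19: take 19 from right. Merged: [1, 1, 1, 12, 14, 19, 19]
Append remaining from left: [22]. Merged: [1, 1, 1, 12, 14, 19, 19, 22]

Final merged array: [1, 1, 1, 12, 14, 19, 19, 22]
Total comparisons: 7

The merged array is [1, 1, 1, 12, 14, 19, 19, 22], requiring 7 comparisons. The merge step runs in O(n) time where n is the total number of elements.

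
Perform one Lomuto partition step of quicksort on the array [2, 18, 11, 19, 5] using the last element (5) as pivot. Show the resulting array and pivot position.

Lomuto partition with pivot = 5:

Initial array: [2, 18, 11, 19, 5]

arr[0]=2 <= 5: swap with position 0, array becomes [2, 18, 11, 19, 5]
arr[1]=18 > 5: no swap
arr[2]=11 > 5: no swap
arr[3]=19 > 5: no swap

Place pivot at position 1: [2, 5, 11, 19, 18]
Pivot position: 1

After partitioning with pivot 5, the array becomes [2, 5, 11, 19, 18]. The pivot is placed at index 1. All elements to the left of the pivot are <= 5, and all elements to the right are > 5.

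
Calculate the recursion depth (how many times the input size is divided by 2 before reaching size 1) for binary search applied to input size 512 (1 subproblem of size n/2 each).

For divide and conquer with division factor 2:

Problem sizes at each level:
Level 0: 512
Level 1: 256
Level 2: 128
Level 3: 64
Level 4: 32
Level 5: 16
Level 6: 8
Level 7: 4
Level 8: 2
Level 9: 1

The root is level 0 and the size-1 base case is level 9 (the tree spans levels 0 through 9, i.e. 10 levels counting the root), so the depth is the number of divisions: log_2(512) = 9

The recursion tree depth is log_2(512) = 9. At each level, the problem size is divided by 2, so it takes 9 divisions to reduce to a base case of size 1. The algorithm makes 1 recursive call at each level.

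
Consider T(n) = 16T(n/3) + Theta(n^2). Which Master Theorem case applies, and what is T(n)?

Master Theorem for T(n) = 16T(n/3) + O(n^2):

a = 16, b = 3, c = 2
log_b(a) = log_3(16) = 2.5237

Case 1: c = 2 < log_3(16) = 2.5237
T(n) = O(n^(log_3 16))

For T(n) = 16T(n/3) + O(n^2): log_3(16) = 2.5237. This is Case 1 of the Master Theorem (c < log_b(a), work dominated by leaves), giving O(n^(log_3 16)).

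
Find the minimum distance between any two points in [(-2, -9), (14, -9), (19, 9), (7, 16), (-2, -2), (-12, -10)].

Computing all pairwise distances among 6 points:

d((-2, -9), (14, -9)) = 16.0
d((-2, -9), (19, 9)) = 27.6586
d((-2, -9), (7, 16)) = 26.5707
d((-2, -9), (-2, -2)) = 7.0 <-- minimum
d((-2, -9), (-12, -10)) = 10.0499
d((14, -9), (19, 9)) = 18.6815
d((14, -9), (7, 16)) = 25.9615
d((14, -9), (-2, -2)) = 17.4642
d((14, -9), (-12, -10)) = 26.0192
d((19, 9), (7, 16)) = 13.8924
d((19, 9), (-2, -2)) = 23.7065
d((19, 9), (-12, -10)) = 36.3593
d((7, 16), (-2, -2)) = 20.1246
d((7, 16), (-12, -10)) = 32.2025
d((-2, -2), (-12, -10)) = 12.8062

Closest pair: (-2, -9) and (-2, -2) with distance 7.0

The closest pair is (-2, -9) and (-2, -2) with Euclidean distance 7.0. For 6 points, brute-force pairwise comparison is shown above. For large n, the divide-and-conquer algorithm (sort by x, recurse on halves, check the dividing strip) achieves O(n log n).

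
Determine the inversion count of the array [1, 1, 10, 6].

Finding inversions in [1, 1, 10, 6]:

(2, 3): arr[2]=10 > arr[3]=6

Total inversions: 1

The array has 1 inversion(s): (2,3). Each pair (i,j) satisfies i < j and arr[i] > arr[j].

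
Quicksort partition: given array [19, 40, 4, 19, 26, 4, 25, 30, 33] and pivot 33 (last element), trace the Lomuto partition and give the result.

Lomuto partition with pivot = 33:

Initial array: [19, 40, 4, 19, 26, 4, 25, 30, 33]

arr[0]=19 <= 33: swap with position 0, array becomes [19, 40, 4, 19, 26, 4, 25, 30, 33]
arr[1]=40 > 33: no swap
arr[2]=4 <= 33: swap with position 1, array becomes [19, 4, 40, 19, 26, 4, 25, 30, 33]
arr[3]=19 <= 33: swap with position 2, array becomes [19, 4, 19, 40, 26, 4, 25, 30, 33]
arr[4]=26 <= 33: swap with position 3, array becomes [19, 4, 19, 26, 40, 4, 25, 30, 33]
arr[5]=4 <= 33: swap with position 4, array becomes [19, 4, 19, 26, 4, 40, 25, 30, 33]
arr[6]=25 <= 33: swap with position 5, array becomes [19, 4, 19, 26, 4, 25, 40, 30, 33]
arr[7]=30 <= 33: swap with position 6, array becomes [19, 4, 19, 26, 4, 25, 30, 40, 33]

Place pivot at position 7: [19, 4, 19, 26, 4, 25, 30, 33, 40]
Pivot position: 7

After partitioning with pivot 33, the array becomes [19, 4, 19, 26, 4, 25, 30, 33, 40]. The pivot is placed at index 7. All elements to the left of the pivot are <= 33, and all elements to the right are > 33.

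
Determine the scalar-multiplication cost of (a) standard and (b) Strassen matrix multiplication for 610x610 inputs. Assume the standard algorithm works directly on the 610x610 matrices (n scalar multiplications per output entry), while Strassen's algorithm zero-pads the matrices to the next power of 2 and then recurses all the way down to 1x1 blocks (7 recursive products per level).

Matrix multiplication for 610x610 matrices:

Strassen's algorithm requires power-of-2 dimensions. Pad 610x610 to 1024x1024 (next power of 2).

Standard algorithm: 610^3 = 226981000 multiplications
Strassen's algorithm: 7^(log2(1024)) = 7^10 = 282475249 multiplications
Difference: 226981000 - 282475249 = -55494249 (Strassen uses MORE here due to padding overhead — for small or just-over-power-of-2 n, padding can outweigh the per-level savings)

Standard: 226981000 multiplications (610^3). Strassen: 282475249 multiplications (7^10, after padding to 1024x1024). Strassen reduces 8 recursive multiplications to 7 at each level.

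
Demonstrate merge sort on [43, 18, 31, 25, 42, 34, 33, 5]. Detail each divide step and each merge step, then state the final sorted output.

Merge sort trace:

Split: [43, 18, 31, 25, 42, 34, 33, 5] -> [43, 18, 31, 25] and [42, 34, 33, 5]
  Split: [43, 18, 31, 25] -> [43, 18] and [31, 25]
    Split: [43, 18] -> [43] and [18]
    Merge: [43] + [18] -> [18, 43]
    Split: [31, 25] -> [31] and [25]
    Merge: [31] + [25] -> [25, 31]
  Merge: [18, 43] + [25, 31] -> [18, 25, 31, 43]
  Split: [42, 34, 33, 5] -> [42, 34] and [33, 5]
    Split: [42, 34] -> [42] and [34]
    Merge: [42] + [34] -> [34, 42]
    Split: [33, 5] -> [33] and [5]
    Merge: [33] + [5] -> [5, 33]
  Merge: [34, 42] + [5, 33] -> [5, 33, 34, 42]
Merge: [18, 25, 31, 43] + [5, 33, 34, 42] -> [5, 18, 25, 31, 33, 34, 42, 43]

Final sorted array: [5, 18, 25, 31, 33, 34, 42, 43]

The merge sort proceeds by recursively splitting the array and merging sorted halves.
After all merges, the sorted array is [5, 18, 25, 31, 33, 34, 42, 43].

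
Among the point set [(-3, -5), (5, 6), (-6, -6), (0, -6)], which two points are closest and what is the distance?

Computing all pairwise distances among 4 points:

d((-3, -5), (5, 6)) = 13.6015
d((-3, -5), (-6, -6)) = 3.1623 <-- minimum
d((-3, -5), (0, -6)) = 3.1623 <-- minimum
d((5, 6), (-6, -6)) = 16.2788
d((5, 6), (0, -6)) = 13.0
d((-6, -6), (0, -6)) = 6.0

Minimum distance: 3.1623 (tie among 2 pairs: (-3, -5) and (-6, -6); (-3, -5) and (0, -6))

The minimum Euclidean distance is 3.1623. There is a tie: 2 pairs achieve this minimum — (-3, -5) and (-6, -6); (-3, -5) and (0, -6). Any of these is a valid closest pair. For 4 points, brute-force pairwise comparison is shown above. For large n, the divide-and-conquer algorithm (sort by x, recurse on halves, check the dividing strip) achieves O(n log n).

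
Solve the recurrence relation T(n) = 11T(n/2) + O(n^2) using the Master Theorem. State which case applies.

Master Theorem for T(n) = 11T(n/2) + O(n^2):

a = 11, b = 2, c = 2
log_b(a) = log_2(11) = 3.4594

Case 1: c = 2 < log_2(11) = 3.4594
T(n) = O(n^(log_2 11))

For T(n) = 11T(n/2) + O(n^2): log_2(11) = 3.4594. This is Case 1 of the Master Theorem (c < log_b(a), work dominated by leaves), giving O(n^(log_2 11)).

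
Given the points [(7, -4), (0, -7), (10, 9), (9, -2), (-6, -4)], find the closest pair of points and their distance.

Computing all pairwise distances among 5 points:

d((7, -4), (0, -7)) = 7.6158
d((7, -4), (10, 9)) = 13.3417
d((7, -4), (9, -2)) = 2.8284 <-- minimum
d((7, -4), (-6, -4)) = 13.0
d((0, -7), (10, 9)) = 18.868
d((0, -7), (9, -2)) = 10.2956
d((0, -7), (-6, -4)) = 6.7082
d((10, 9), (9, -2)) = 11.0454
d((10, 9), (-6, -4)) = 20.6155
d((9, -2), (-6, -4)) = 15.1327

Closest pair: (7, -4) and (9, -2) with distance 2.8284

The closest pair is (7, -4) and (9, -2) with Euclidean distance 2.8284. For 5 points, brute-force pairwise comparison is shown above. For large n, the divide-and-conquer algorithm (sort by x, recurse on halves, check the dividing strip) achieves O(n log n).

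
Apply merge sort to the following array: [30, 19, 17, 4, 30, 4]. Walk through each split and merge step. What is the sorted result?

Merge sort trace:

Split: [30, 19, 17, 4, 30, 4] -> [30, 19, 17] and [4, 30, 4]
  Split: [30, 19, 17] -> [30] and [19, 17]
    Split: [19, 17] -> [19] and [17]
    Merge: [19] + [17] -> [17, 19]
  Merge: [30] + [17, 19] -> [17, 19, 30]
  Split: [4, 30, 4] -> [4] and [30, 4]
    Split: [30, 4] -> [30] and [4]
    Merge: [30] + [4] -> [4, 30]
  Merge: [4] + [4, 30] -> [4, 4, 30]
Merge: [17, 19, 30] + [4, 4, 30] -> [4, 4, 17, 19, 30, 30]

Final sorted array: [4, 4, 17, 19, 30, 30]

The merge sort proceeds by recursively splitting the array and merging sorted halves.
After all merges, the sorted array is [4, 4, 17, 19, 30, 30].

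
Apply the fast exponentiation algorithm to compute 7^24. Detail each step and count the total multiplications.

Computing 7^24 by squaring (build up from 7^1; each line after the first costs one multiplication):

7^1 = 7
7^2 = (7^1)^2 = 7^2 = 49
7^3 = 7 * 7^2 = 7 * 49 = 343
7^6 = (7^3)^2 = 343^2 = 117649
7^12 = (7^6)^2 = 117649^2 = 13841287201
7^24 = (7^12)^2 = 13841287201^2 = 191581231380566414401

Result: 191581231380566414401
Multiplications needed: 5 (5 lines after 7^1)

7^24 = 191581231380566414401. Using exponentiation by squaring, this requires 5 multiplications. The key idea: if the exponent is even, square the half-power; if odd, multiply by the base once.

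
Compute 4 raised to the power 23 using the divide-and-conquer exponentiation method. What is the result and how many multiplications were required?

Computing 4^23 by squaring (build up from 4^1; each line after the first costs one multiplication):

4^1 = 4
4^2 = (4^1)^2 = 4^2 = 16
4^4 = (4^2)^2 = 16^2 = 256
4^5 = 4 * 4^4 = 4 * 256 = 1024
4^10 = (4^5)^2 = 1024^2 = 1048576
4^11 = 4 * 4^10 = 4 * 1048576 = 4194304
4^22 = (4^11)^2 = 4194304^2 = 17592186044416
4^23 = 4 * 4^22 = 4 * 17592186044416 = 70368744177664

Result: 70368744177664
Multiplications needed: 7 (7 lines after 4^1)

4^23 = 70368744177664. Using exponentiation by squaring, this requires 7 multiplications. The key idea: if the exponent is even, square the half-power; if odd, multiply by the base once.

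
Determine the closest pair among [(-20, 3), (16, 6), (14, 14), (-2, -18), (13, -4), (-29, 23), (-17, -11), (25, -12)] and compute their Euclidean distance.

Computing all pairwise distances among 8 points:

d((-20, 3), (16, 6)) = 36.1248
d((-20, 3), (14, 14)) = 35.7351
d((-20, 3), (-2, -18)) = 27.6586
d((-20, 3), (13, -4)) = 33.7343
d((-20, 3), (-29, 23)) = 21.9317
d((-20, 3), (-17, -11)) = 14.3178
d((-20, 3), (25, -12)) = 47.4342
d((16, 6), (14, 14)) = 8.2462 <-- minimum
d((16, 6), (-2, -18)) = 30.0
d((16, 6), (13, -4)) = 10.4403
d((16, 6), (-29, 23)) = 48.1041
d((16, 6), (-17, -11)) = 37.1214
d((16, 6), (25, -12)) = 20.1246
d((14, 14), (-2, -18)) = 35.7771
d((14, 14), (13, -4)) = 18.0278
d((14, 14), (-29, 23)) = 43.9318
d((14, 14), (-17, -11)) = 39.8246
d((14, 14), (25, -12)) = 28.2312
d((-2, -18), (13, -4)) = 20.5183
d((-2, -18), (-29, 23)) = 49.0918
d((-2, -18), (-17, -11)) = 16.5529
d((-2, -18), (25, -12)) = 27.6586
d((13, -4), (-29, 23)) = 49.93
d((13, -4), (-17, -11)) = 30.8058
d((13, -4), (25, -12)) = 14.4222
d((-29, 23), (-17, -11)) = 36.0555
d((-29, 23), (25, -12)) = 64.3506
d((-17, -11), (25, -12)) = 42.0119

Closest pair: (16, 6) and (14, 14) with distance 8.2462

The closest pair is (16, 6) and (14, 14) with Euclidean distance 8.2462. For 8 points, brute-force pairwise comparison is shown above. For large n, the divide-and-conquer algorithm (sort by x, recurse on halves, check the dividing strip) achieves O(n log n).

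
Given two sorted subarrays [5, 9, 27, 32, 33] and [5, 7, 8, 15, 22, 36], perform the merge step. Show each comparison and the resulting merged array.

Merging process:

Compare 5 vs 5: take 5 from left. Merged: [5]
Compare 9 vs 5: take 5 from right. Merged: [5, 5]
Compare 9 vs 7: take 7 from right. Merged: [5, 5, 7]
Compare 9 vs 8: take 8 from right. Merged: [5, 5, 7, 8]
Compare 9 vs 15: take 9 from left. Merged: [5, 5, 7, 8, 9]
Compare 27 vs 15: take 15 from right. Merged: [5, 5, 7, 8, 9, 15]
Compare 27 vs 22: take 22 from right. Merged: [5, 5, 7, 8, 9, 15, 22]
Compare 27 vs 36: take 27 from left. Merged: [5, 5, 7, 8, 9, 15, 22, 27]
Compare 32 vs 36: take 32 from left. Merged: [5, 5, 7, 8, 9, 15, 22, 27, 32]
Compare 33 vs 36: take 33 from left. Merged: [5, 5, 7, 8, 9, 15, 22, 27, 32, 33]
Append remaining from right: [36]. Merged: [5, 5, 7, 8, 9, 15, 22, 27, 32, 33, 36]

Final merged array: [5, 5, 7, 8, 9, 15, 22, 27, 32, 33, 36]
Total comparisons: 10

The merged array is [5, 5, 7, 8, 9, 15, 22, 27, 32, 33, 36], requiring 10 comparisons. The merge step runs in O(n) time where n is the total number of elements.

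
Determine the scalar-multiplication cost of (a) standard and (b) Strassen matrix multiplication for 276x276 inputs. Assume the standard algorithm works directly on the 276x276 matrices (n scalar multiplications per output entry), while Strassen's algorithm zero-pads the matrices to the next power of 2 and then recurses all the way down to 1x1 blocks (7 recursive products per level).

Matrix multiplication for 276x276 matrices:

Strassen's algorithm requires power-of-2 dimensions. Pad 276x276 to 512x512 (next power of 2).

Standard algorithm: 276^3 = 21024576 multiplications
Strassen's algorithm: 7^(log2(512)) = 7^9 = 40353607 multiplications
Difference: 21024576 - 40353607 = -19329031 (Strassen uses MORE here due to padding overhead — for small or just-over-power-of-2 n, padding can outweigh the per-level savings)

Standard: 21024576 multiplications (276^3). Strassen: 40353607 multiplications (7^9, after padding to 512x512). Strassen reduces 8 recursive multiplications to 7 at each level.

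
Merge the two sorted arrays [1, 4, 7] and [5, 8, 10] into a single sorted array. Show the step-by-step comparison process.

Merging process:

Compare 1 vs 5: take 1 from left. Merged: [1]
Compare 4 vs 5: take 4 from left. Merged: [1, 4]
Compare 7 vs 5: take 5 from right. Merged: [1, 4, 5]
Compare 7 vs 8: take 7 from left. Merged: [1, 4, 5, 7]
Append remaining from right: [8, 10]. Merged: [1, 4, 5, 7, 8, 10]

Final merged array: [1, 4, 5, 7, 8, 10]
Total comparisons: 4

The merged array is [1, 4, 5, 7, 8, 10], requiring 4 comparisons. The merge step runs in O(n) time where n is the total number of elements.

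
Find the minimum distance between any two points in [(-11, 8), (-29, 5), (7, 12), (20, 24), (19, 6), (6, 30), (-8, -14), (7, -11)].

Computing all pairwise distances among 8 points:

d((-11, 8), (-29, 5)) = 18.2483
d((-11, 8), (7, 12)) = 18.4391
d((-11, 8), (20, 24)) = 34.8855
d((-11, 8), (19, 6)) = 30.0666
d((-11, 8), (6, 30)) = 27.8029
d((-11, 8), (-8, -14)) = 22.2036
d((-11, 8), (7, -11)) = 26.1725
d((-29, 5), (7, 12)) = 36.6742
d((-29, 5), (20, 24)) = 52.5547
d((-29, 5), (19, 6)) = 48.0104
d((-29, 5), (6, 30)) = 43.0116
d((-29, 5), (-8, -14)) = 28.3196
d((-29, 5), (7, -11)) = 39.3954
d((7, 12), (20, 24)) = 17.6918
d((7, 12), (19, 6)) = 13.4164 <-- minimum
d((7, 12), (6, 30)) = 18.0278
d((7, 12), (-8, -14)) = 30.0167
d((7, 12), (7, -11)) = 23.0
d((20, 24), (19, 6)) = 18.0278
d((20, 24), (6, 30)) = 15.2315
d((20, 24), (-8, -14)) = 47.2017
d((20, 24), (7, -11)) = 37.3363
d((19, 6), (6, 30)) = 27.2947
d((19, 6), (-8, -14)) = 33.6006
d((19, 6), (7, -11)) = 20.8087
d((6, 30), (-8, -14)) = 46.1736
d((6, 30), (7, -11)) = 41.0122
d((-8, -14), (7, -11)) = 15.2971

Closest pair: (7, 12) and (19, 6) with distance 13.4164

The closest pair is (7, 12) and (19, 6) with Euclidean distance 13.4164. For 8 points, brute-force pairwise comparison is shown above. For large n, the divide-and-conquer algorithm (sort by x, recurse on halves, check the dividing strip) achieves O(n log n).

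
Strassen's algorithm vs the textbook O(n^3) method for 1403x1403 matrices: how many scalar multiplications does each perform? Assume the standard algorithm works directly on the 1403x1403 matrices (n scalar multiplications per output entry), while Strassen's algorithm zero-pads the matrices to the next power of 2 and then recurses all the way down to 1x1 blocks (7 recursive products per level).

Matrix multiplication for 1403x1403 matrices:

Strassen's algorithm requires power-of-2 dimensions. Pad 1403x1403 to 2048x2048 (next power of 2).

Standard algorithm: 1403^3 = 2761677827 multiplications
Strassen's algorithm: 7^(log2(2048)) = 7^11 = 1977326743 multiplications
Savings: 2761677827 - 1977326743 = 784351084 multiplications

Standard: 2761677827 multiplications (1403^3). Strassen: 1977326743 multiplications (7^11, after padding to 2048x2048). Strassen reduces 8 recursive multiplications to 7 at each level.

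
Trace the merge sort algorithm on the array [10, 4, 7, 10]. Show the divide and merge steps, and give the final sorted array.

Merge sort trace:

Split: [10, 4, 7, 10] -> [10, 4] and [7, 10]
  Split: [10, 4] -> [10] and [4]
  Merge: [10] + [4] -> [4, 10]
  Split: [7, 10] -> [7] and [10]
  Merge: [7] + [10] -> [7, 10]
Merge: [4, 10] + [7, 10] -> [4, 7, 10, 10]

Final sorted array: [4, 7, 10, 10]

The merge sort proceeds by recursively splitting the array and merging sorted halves.
After all merges, the sorted array is [4, 7, 10, 10].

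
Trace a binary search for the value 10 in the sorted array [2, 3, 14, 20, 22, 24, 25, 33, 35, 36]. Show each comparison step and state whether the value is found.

Binary search for 10 in [2, 3, 14, 20, 22, 24, 25, 33, 35, 36]:

lo=0, hi=9, mid=4, arr[mid]=22 -> 22 > 10, search left half
lo=0, hi=3, mid=1, arr[mid]=3 -> 3 < 10, search right half
lo=2, hi=3, mid=2, arr[mid]=14 -> 14 > 10, search left half
lo=2 > hi=1, target 10 not found

Binary search determines that 10 is not in the array after 3 comparisons. The search space was exhausted without finding the target.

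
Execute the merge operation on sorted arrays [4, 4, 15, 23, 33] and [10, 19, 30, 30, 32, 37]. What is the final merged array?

Merging process:

Compare 4 vs 10: take 4 from left. Merged: [4]
Compare 4 vs 10: take 4 from left. Merged: [4, 4]
Compare 15 vs 10: take 10 from right. Merged: [4, 4, 10]
Compare 15 vs 19: take 15 from left. Merged: [4, 4, 10, 15]
Compare 23 vs 19: take 19 from right. Merged: [4, 4, 10, 15, 19]
Compare 23 vs 30: take 23 from left. Merged: [4, 4, 10, 15, 19, 23]
Compare 33 vs 30: take 30 from right. Merged: [4, 4, 10, 15, 19, 23, 30]
Compare 33 vs 30: take 30 from right. Merged: [4, 4, 10, 15, 19, 23, 30, 30]
Compare 33 vs 32: take 32 from right. Merged: [4, 4, 10, 15, 19, 23, 30, 30, 32]
Compare 33 vs 37: take 33 from left. Merged: [4, 4, 10, 15, 19, 23, 30, 30, 32, 33]
Append remaining from right: [37]. Merged: [4, 4, 10, 15, 19, 23, 30, 30, 32, 33, 37]

Final merged array: [4, 4, 10, 15, 19, 23, 30, 30, 32, 33, 37]
Total comparisons: 10

The merged array is [4, 4, 10, 15, 19, 23, 30, 30, 32, 33, 37], requiring 10 comparisons. The merge step runs in O(n) time where n is the total number of elements.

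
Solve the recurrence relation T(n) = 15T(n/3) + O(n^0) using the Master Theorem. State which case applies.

Master Theorem for T(n) = 15T(n/3) + O(n^0):

a = 15, b = 3, c = 0
log_b(a) = log_3(15) = 2.4650

Case 1: c = 0 < log_3(15) = 2.4650
T(n) = O(n^(log_3 15))

For T(n) = 15T(n/3) + O(n^0): log_3(15) = 2.4650. This is Case 1 of the Master Theorem (c < log_b(a), work dominated by leaves), giving O(n^(log_3 15)).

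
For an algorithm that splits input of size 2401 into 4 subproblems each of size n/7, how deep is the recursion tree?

For divide and conquer with division factor 7:

Problem sizes at each level:
Level 0: 2401
Level 1: 343
Level 2: 49
Level 3: 7
Level 4: 1

The root is level 0 and the size-1 base case is level 4 (the tree spans levels 0 through 4, i.e. 5 levels counting the root), so the depth is the number of divisions: log_7(2401) = 4

The recursion tree depth is log_7(2401) = 4. At each level, the problem size is divided by 7, so it takes 4 divisions to reduce to a base case of size 1. The algorithm makes 4 recursive calls at each level.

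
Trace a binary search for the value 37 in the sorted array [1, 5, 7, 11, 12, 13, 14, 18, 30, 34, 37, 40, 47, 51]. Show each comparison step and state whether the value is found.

Binary search for 37 in [1, 5, 7, 11, 12, 13, 14, 18, 30, 34, 37, 40, 47, 51]:

lo=0, hi=13, mid=6, arr[mid]=14 -> 14 < 37, search right half
lo=7, hi=13, mid=10, arr[mid]=37 -> Found target at index 10!

Binary search finds 37 at index 10 after 2 comparisons. The search repeatedly halves the search space by comparing with the middle element.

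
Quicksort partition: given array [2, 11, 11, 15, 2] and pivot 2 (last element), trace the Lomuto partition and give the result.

Lomuto partition with pivot = 2:

Initial array: [2, 11, 11, 15, 2]

arr[0]=2 <= 2: swap with position 0, array becomes [2, 11, 11, 15, 2]
arr[1]=11 > 2: no swap
arr[2]=11 > 2: no swap
arr[3]=15 > 2: no swap

Place pivot at position 1: [2, 2, 11, 15, 11]
Pivot position: 1

After partitioning with pivot 2, the array becomes [2, 2, 11, 15, 11]. The pivot is placed at index 1. All elements to the left of the pivot are <= 2, and all elements to the right are > 2.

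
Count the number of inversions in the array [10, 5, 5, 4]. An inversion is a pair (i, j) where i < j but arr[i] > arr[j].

Finding inversions in [10, 5, 5, 4]:

(0, 1): arr[0]=10 > arr[1]=5
(0, 2): arr[0]=10 > arr[2]=5
(0, 3): arr[0]=10 > arr[3]=4
(1, 3): arr[1]=5 > arr[3]=4
(2, 3): arr[2]=5 > arr[3]=4

Total inversions: 5

The array has 5 inversion(s): (0,1), (0,2), (0,3), (1,3), (2,3). Each pair (i,j) satisfies i < j and arr[i] > arr[j].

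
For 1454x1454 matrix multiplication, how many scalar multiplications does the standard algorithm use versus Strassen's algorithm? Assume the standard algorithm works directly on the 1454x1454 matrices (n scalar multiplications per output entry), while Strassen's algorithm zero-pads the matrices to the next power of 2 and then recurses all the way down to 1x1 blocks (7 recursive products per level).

Matrix multiplication for 1454x1454 matrices:

Strassen's algorithm requires power-of-2 dimensions. Pad 1454x1454 to 2048x2048 (next power of 2).

Standard algorithm: 1454^3 = 3073924664 multiplications
Strassen's algorithm: 7^(log2(2048)) = 7^11 = 1977326743 multiplications
Savings: 3073924664 - 1977326743 = 1096597921 multiplications

Standard: 3073924664 multiplications (1454^3). Strassen: 1977326743 multiplications (7^11, after padding to 2048x2048). Strassen reduces 8 recursive multiplications to 7 at each level.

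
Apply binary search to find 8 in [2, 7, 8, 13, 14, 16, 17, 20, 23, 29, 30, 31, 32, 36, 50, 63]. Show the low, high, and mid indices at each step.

Binary search for 8 in [2, 7, 8, 13, 14, 16, 17, 20, 23, 29, 30, 31, 32, 36, 50, 63]:

lo=0, hi=15, mid=7, arr[mid]=20 -> 20 > 8, search left half
lo=0, hi=6, mid=3, arr[mid]=13 -> 13 > 8, search left half
lo=0, hi=2, mid=1, arr[mid]=7 -> 7 < 8, search right half
lo=2, hi=2, mid=2, arr[mid]=8 -> Found target at index 2!

Binary search finds 8 at index 2 after 4 comparisons. The search repeatedly halves the search space by comparing with the middle element.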